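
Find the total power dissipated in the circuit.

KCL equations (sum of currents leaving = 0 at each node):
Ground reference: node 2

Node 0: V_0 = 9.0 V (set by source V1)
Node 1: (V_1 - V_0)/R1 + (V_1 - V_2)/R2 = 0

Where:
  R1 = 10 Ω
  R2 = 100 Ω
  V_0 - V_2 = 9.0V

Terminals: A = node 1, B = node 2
Nodal analysis, taking node 2 as the 0 V reference.
Source V1 fixes V_0 = 9 V.
KCL at each unknown node (sum of currents leaving = 0; resistances in Ω):
  Node 1: (V_1 - 9)/10 + (V_1 - 0)/100 = 0
Collecting terms: 0.11 × V_1 = 0.9  =>  V_1 = 8.182 V
Power in each resistor, P = (ΔV)²/R:
  P_R1 = (9 - 8.182)²/10 = 0.06694 W
  P_R2 = (8.182 - 0)²/100 = 0.6694 W
P_total = P_R1 + P_R2 = 0.7364 W

Final answer: 0.7364 W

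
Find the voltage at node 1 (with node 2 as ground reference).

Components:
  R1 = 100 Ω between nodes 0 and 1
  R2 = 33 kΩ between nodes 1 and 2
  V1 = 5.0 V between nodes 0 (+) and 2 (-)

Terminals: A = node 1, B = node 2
Nodal analysis, taking node 2 as the 0 V reference.
Source V1 fixes V_0 = 5 V.
KCL at each unknown node (sum of currents leaving = 0; resistances in Ω):
  Node 1: (V_1 - 5)/100 + (V_1 - 0)/33000 = 0
Collecting terms: 0.01003 × V_1 = 0.05  =>  V_1 = 4.985 V
The requested potential is V_1 = 4.985 V.

Final answer: V_1 = 4.985 V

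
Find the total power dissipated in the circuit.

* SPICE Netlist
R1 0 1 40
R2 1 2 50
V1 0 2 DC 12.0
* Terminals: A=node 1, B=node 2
Nodal analysis, taking node 2 as the 0 V reference.
Source V1 fixes V_0 = 12 V.
KCL at each unknown node (sum of currents leaving = 0; resistances in Ω):
  Node 1: (V_1 - 12)/40 + (V_1 - 0)/50 = 0
Collecting terms: 0.045 × V_1 = 0.3  =>  V_1 = 6.667 V
Power in each resistor, P = (ΔV)²/R:
  P_R1 = (12 - 6.667)²/40 = 0.7111 W
  P_R2 = (6.667 - 0)²/50 = 0.8889 W
P_total = P_R1 + P_R2 = 1.6 W

Final answer: 1.6 W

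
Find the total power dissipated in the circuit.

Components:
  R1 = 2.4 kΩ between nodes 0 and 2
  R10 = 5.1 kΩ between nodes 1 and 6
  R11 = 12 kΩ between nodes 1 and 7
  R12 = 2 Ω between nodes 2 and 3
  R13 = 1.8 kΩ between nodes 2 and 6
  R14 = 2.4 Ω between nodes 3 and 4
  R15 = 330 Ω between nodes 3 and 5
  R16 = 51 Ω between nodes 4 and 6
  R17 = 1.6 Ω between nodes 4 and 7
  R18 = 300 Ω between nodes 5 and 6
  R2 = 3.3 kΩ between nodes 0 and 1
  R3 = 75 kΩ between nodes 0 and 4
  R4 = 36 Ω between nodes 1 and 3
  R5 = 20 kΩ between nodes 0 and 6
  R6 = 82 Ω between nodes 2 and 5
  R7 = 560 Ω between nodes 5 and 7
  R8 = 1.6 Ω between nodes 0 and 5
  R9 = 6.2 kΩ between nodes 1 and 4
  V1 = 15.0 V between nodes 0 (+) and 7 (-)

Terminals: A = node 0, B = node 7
Nodal analysis, taking node 7 as the 0 V reference.
Source V1 fixes V_0 = 15 V.
KCL at each unknown node (sum of currents leaving = 0; resistances in Ω):
  Node 1: (V_1 - 15)/3300 + (V_1 - V_3)/36 + (V_1 - V_4)/6200 + (V_1 - V_6)/5100 + (V_1 - 0)/12000 = 0
  Node 2: (V_2 - 15)/2400 + (V_2 - V_5)/82 + (V_2 - V_3)/2 + (V_2 - V_6)/1800 = 0
  Node 3: (V_3 - V_1)/36 + (V_3 - V_2)/2 + (V_3 - V_4)/2.4 + (V_3 - V_5)/330 = 0
  Node 4: (V_4 - 15)/75000 + (V_4 - V_1)/6200 + (V_4 - V_3)/2.4 + (V_4 - V_6)/51 + (V_4 - 0)/1.6 = 0
  Node 5: (V_5 - V_2)/82 + (V_5 - 0)/560 + (V_5 - 15)/1.6 + (V_5 - V_3)/330 + (V_5 - V_6)/300 = 0
  Node 6: (V_6 - 15)/20000 + (V_6 - V_1)/5100 + (V_6 - V_2)/1800 + (V_6 - V_4)/51 + (V_6 - V_5)/300 = 0
Collecting terms (coefficients in siemens):
  0.02852·V_1 - 0.02778·V_3 - 0.0001613·V_4 - 0.0001961·V_6 = 0.004545
  0.5132·V_2 - 0.5·V_3 - 0.0122·V_5 - 0.0005556·V_6 = 0.00625
  0.9475·V_3 - 0.02778·V_1 - 0.5·V_2 - 0.4167·V_4 - 0.00303·V_5 = 0
  1.061·V_4 - 0.0001613·V_1 - 0.4167·V_3 - 0.01961·V_6 = 0.0002
  0.6453·V_5 - 0.0122·V_2 - 0.00303·V_3 - 0.003333·V_6 = 9.375
  0.02374·V_6 - 0.0001961·V_1 - 0.0005556·V_2 - 0.01961·V_4 - 0.003333·V_5 = 0.00075
Solving these 6 simultaneous equations (Gaussian elimination) gives:
  V_1 = 1.076 V, V_2 = 1.259 V, V_3 = 0.9219 V, V_4 = 0.4075 V
  V_5 = 14.57 V, V_6 = 2.452 V
Power in each resistor, P = (ΔV)²/R:
  P_R1 = (15 - 1.259)²/2400 = 0.07867 W
  P_R2 = (15 - 1.076)²/3300 = 0.05875 W
  P_R3 = (15 - 0.4075)²/75000 = 0.002839 W
  P_R4 = (1.076 - 0.9219)²/36 = 0.000663 W
  P_R5 = (15 - 2.452)²/20000 = 0.007873 W
  P_R6 = (1.259 - 14.57)²/82 = 2.16 W
  P_R7 = (14.57 - 0)²/560 = 0.379 W
  P_R8 = (15 - 14.57)²/1.6 = 0.1167 W
  P_R9 = (1.076 - 0.4075)²/6200 = 0.00007216 W
  P_R10 = (1.076 - 2.452)²/5100 = 0.0003709 W
  P_R11 = (1.076 - 0)²/12000 = 0.00009656 W
  P_R12 = (1.259 - 0.9219)²/2 = 0.05691 W
  P_R13 = (1.259 - 2.452)²/1800 = 0.0007899 W
  P_R14 = (0.9219 - 0.4075)²/2.4 = 0.1103 W
  P_R15 = (0.9219 - 14.57)²/330 = 0.5643 W
  P_R16 = (0.4075 - 2.452)²/51 = 0.08194 W
  P_R17 = (0.4075 - 0)²/1.6 = 0.1038 W
  P_R18 = (14.57 - 2.452)²/300 = 0.4893 W
P_total = P_R1 + P_R2 + P_R3 + P_R4 + P_R5 + P_R6 + P_R7 + P_R8 + P_R9 + P_R10 + P_R11 + P_R12 + P_R13 + P_R14 + P_R15 + P_R16 + P_R17 + P_R18 = 4.212 W

Final answer: 4.212 W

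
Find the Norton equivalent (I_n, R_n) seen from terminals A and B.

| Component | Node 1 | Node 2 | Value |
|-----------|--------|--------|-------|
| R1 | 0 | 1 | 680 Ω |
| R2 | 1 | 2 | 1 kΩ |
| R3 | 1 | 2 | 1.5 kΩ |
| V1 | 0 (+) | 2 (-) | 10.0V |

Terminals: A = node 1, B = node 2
Find the Thévenin equivalent first; then I_n = V_th/R_th and R_n = R_th.
Step 1 — V_th is the open-circuit voltage V_A - V_B (nothing connected across the terminals).
Nodal analysis, taking node 2 as the 0 V reference.
Source V1 fixes V_0 = 10 V.
KCL at each unknown node (sum of currents leaving = 0; resistances in Ω):
  Node 1: (V_1 - 10)/680 + (V_1 - 0)/1000 + (V_1 - 0)/1500 = 0
Collecting terms: 0.003137 × V_1 = 0.01471  =>  V_1 = 4.688 V
V_th = V_1 - V_2 = 4.688 - 0 = 4.688 V
Step 2 — R_th: zero the source — replace V1 by a short circuit (node 2 merges into node 0) — and find the resistance seen between A (node 1) and B (node 0).
Reduce the network between node 1 (A) and node 0 (B) by series/parallel combination:
  Rp1 = R1 ‖ R2 ‖ R3 (parallel, all between nodes 0 and 1) = 1/(1/680 + 1/1000 + 1/1500) = 318.8 Ω
R_th = 318.8 Ω
I_n = V_th/R_th = 4.688/318.8 = 0.01471 A, and R_n = R_th = 318.8 Ω

Final answer: I_n = 0.01471 A, R_n = 318.8 Ω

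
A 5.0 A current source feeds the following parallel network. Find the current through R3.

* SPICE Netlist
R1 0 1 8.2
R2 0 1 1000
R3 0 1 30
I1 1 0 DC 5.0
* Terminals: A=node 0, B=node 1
All resistors sit directly between nodes 0 and 1, so they are in parallel and share one voltage V; the full source current 5 A splits among them.
1/R_par = 1/8.2 + 1/1000 + 1/30 = 0.1563 S  =>  R_par = 6.399 Ω
V = I × R_par = 5 × 6.399 = 31.99 V
I_R3 = V/R3 = 31.99/30 = 1.066 A

Final answer: 1.066 A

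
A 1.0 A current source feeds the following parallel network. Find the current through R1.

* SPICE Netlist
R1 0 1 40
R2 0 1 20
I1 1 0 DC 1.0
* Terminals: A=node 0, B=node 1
All resistors sit directly between nodes 0 and 1, so they are in parallel and share one voltage V; the full source current 1 A splits among them.
1/R_par = 1/40 + 1/20 = 0.075 S  =>  R_par = 13.33 Ω
V = I × R_par = 1 × 13.33 = 13.33 V
I_R1 = V/R1 = 13.33/40 = 0.3333 A

Final answer: 0.3333 A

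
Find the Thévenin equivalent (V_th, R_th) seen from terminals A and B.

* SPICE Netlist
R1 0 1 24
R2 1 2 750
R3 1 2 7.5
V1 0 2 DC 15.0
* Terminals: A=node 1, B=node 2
Step 1 — V_th is the open-circuit voltage V_A - V_B (nothing connected across the terminals).
Nodal analysis, taking node 2 as the 0 V reference.
Source V1 fixes V_0 = 15 V.
KCL at each unknown node (sum of currents leaving = 0; resistances in Ω):
  Node 1: (V_1 - 15)/24 + (V_1 - 0)/750 + (V_1 - 0)/7.5 = 0
Collecting terms: 0.1763 × V_1 = 0.625  =>  V_1 = 3.544 V
V_th = V_1 - V_2 = 3.544 - 0 = 3.544 V
Step 2 — R_th: zero the source — replace V1 by a short circuit (node 2 merges into node 0) — and find the resistance seen between A (node 1) and B (node 0).
Reduce the network between node 1 (A) and node 0 (B) by series/parallel combination:
  Rp1 = R1 ‖ R2 ‖ R3 (parallel, all between nodes 0 and 1) = 1/(1/24 + 1/750 + 1/7.5) = 5.671 Ω
R_th = 5.671 Ω

Final answer: V_th = 3.544 V, R_th = 5.671 Ω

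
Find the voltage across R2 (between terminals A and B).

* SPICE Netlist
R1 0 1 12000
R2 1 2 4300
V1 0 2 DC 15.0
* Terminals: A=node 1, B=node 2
R1 and R2 are in series across V1 (node 0 → node 1 → node 2), and the output A–B is taken across R2, so this is a voltage divider.
Series current: I = V1/(R1 + R2) = 15/(12000 + 4300) = 15/16300 = 0.0009202 A
V_R2 = I × R2 = V1 × R2/(R1 + R2) = 15 × 4300/16300 = 3.957 V

Final answer: 3.957 V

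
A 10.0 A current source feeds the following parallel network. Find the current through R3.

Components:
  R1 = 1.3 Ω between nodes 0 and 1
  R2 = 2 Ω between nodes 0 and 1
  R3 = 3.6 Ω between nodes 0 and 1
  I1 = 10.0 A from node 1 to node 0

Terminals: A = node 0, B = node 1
All resistors sit directly between nodes 0 and 1, so they are in parallel and share one voltage V; the full source current 10 A splits among them.
1/R_par = 1/1.3 + 1/2 + 1/3.6 = 1.547 S  =>  R_par = 0.6464 Ω
V = I × R_par = 10 × 0.6464 = 6.464 V
I_R3 = V/R3 = 6.464/3.6 = 1.796 A

Final answer: 1.796 A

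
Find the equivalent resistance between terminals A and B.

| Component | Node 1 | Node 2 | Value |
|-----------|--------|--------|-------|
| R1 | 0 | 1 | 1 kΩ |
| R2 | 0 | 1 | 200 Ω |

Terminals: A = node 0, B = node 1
Reduce the network between node 0 (A) and node 1 (B) by series/parallel combination:
  Rp1 = R1 ‖ R2 (parallel, both between nodes 0 and 1) = 1/(1/1000 + 1/200) = 166.7 Ω
R_eq = 166.7 Ω

Final answer: 166.7 Ω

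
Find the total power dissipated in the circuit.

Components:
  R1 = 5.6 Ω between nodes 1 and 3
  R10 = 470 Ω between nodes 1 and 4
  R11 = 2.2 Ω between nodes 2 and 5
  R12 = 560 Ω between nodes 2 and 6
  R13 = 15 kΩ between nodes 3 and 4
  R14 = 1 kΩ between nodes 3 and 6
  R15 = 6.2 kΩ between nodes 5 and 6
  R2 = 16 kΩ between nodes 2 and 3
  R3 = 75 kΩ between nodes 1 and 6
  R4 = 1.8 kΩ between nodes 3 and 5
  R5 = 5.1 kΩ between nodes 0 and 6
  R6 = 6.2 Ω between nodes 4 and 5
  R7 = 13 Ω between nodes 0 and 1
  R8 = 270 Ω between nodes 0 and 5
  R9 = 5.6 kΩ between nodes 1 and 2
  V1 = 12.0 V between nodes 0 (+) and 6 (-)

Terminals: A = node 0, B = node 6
Nodal analysis, taking node 6 as the 0 V reference.
Source V1 fixes V_0 = 12 V.
KCL at each unknown node (sum of currents leaving = 0; resistances in Ω):
  Node 1: (V_1 - V_3)/5.6 + (V_1 - 0)/75000 + (V_1 - 12)/13 + (V_1 - V_2)/5600 + (V_1 - V_4)/470 = 0
  Node 2: (V_2 - V_3)/16000 + (V_2 - V_1)/5600 + (V_2 - V_5)/2.2 + (V_2 - 0)/560 = 0
  Node 3: (V_3 - V_1)/5.6 + (V_3 - V_2)/16000 + (V_3 - V_5)/1800 + (V_3 - V_4)/15000 + (V_3 - 0)/1000 = 0
  Node 4: (V_4 - V_5)/6.2 + (V_4 - V_1)/470 + (V_4 - V_3)/15000 = 0
  Node 5: (V_5 - V_3)/1800 + (V_5 - V_4)/6.2 + (V_5 - 12)/270 + (V_5 - V_2)/2.2 + (V_5 - 0)/6200 = 0
Collecting terms (coefficients in siemens):
  0.2578·V_1 - 0.0001786·V_2 - 0.1786·V_3 - 0.002128·V_4 = 0.9231
  0.4566·V_2 - 0.0001786·V_1 - 0.0000625·V_3 - 0.4545·V_5 = 0
  0.1803·V_3 - 0.1786·V_1 - 0.0000625·V_2 - 0.00006667·V_4 - 0.0005556·V_5 = 0
  0.1635·V_4 - 0.002128·V_1 - 0.00006667·V_3 - 0.1613·V_5 = 0
  0.6203·V_5 - 0.4545·V_2 - 0.0005556·V_3 - 0.1613·V_4 = 0.04444
Solving these 5 simultaneous equations (Gaussian elimination) gives:
  V_1 = 11.75 V, V_2 = 9.168 V, V_3 = 11.67 V, V_4 = 9.237 V
  V_5 = 9.203 V
Power in each resistor, P = (ΔV)²/R:
  P_R1 = (11.75 - 11.67)²/5.6 = 0.001 W
  P_R2 = (9.168 - 11.67)²/16000 = 0.0003924 W
  P_R3 = (11.75 - 0)²/75000 = 0.00184 W
  P_R4 = (11.67 - 9.203)²/1800 = 0.003392 W
  P_R5 = (12 - 0)²/5100 = 0.02824 W
  P_R6 = (9.237 - 9.203)²/6.2 = 0.000188 W
  P_R7 = (12 - 11.75)²/13 = 0.004856 W
  P_R8 = (12 - 9.203)²/270 = 0.02898 W
  P_R9 = (11.75 - 9.168)²/5600 = 0.001189 W
  P_R10 = (11.75 - 9.237)²/470 = 0.01342 W
  P_R11 = (9.168 - 9.203)²/2.2 = 0.000546 W
  P_R12 = (9.168 - 0)²/560 = 0.1501 W
  P_R13 = (11.67 - 9.237)²/15000 = 0.0003959 W
  P_R14 = (11.67 - 0)²/1000 = 0.1363 W
  P_R15 = (9.203 - 0)²/6200 = 0.01366 W
P_total = P_R1 + P_R2 + P_R3 + P_R4 + P_R5 + P_R6 + P_R7 + P_R8 + P_R9 + P_R10 + P_R11 + P_R12 + P_R13 + P_R14 + P_R15 = 0.3845 W

Final answer: 0.3845 W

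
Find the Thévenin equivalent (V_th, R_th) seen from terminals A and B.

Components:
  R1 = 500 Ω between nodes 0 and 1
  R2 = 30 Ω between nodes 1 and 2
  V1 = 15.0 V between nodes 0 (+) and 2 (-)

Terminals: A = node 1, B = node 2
Step 1 — V_th is the open-circuit voltage V_A - V_B (nothing connected across the terminals).
Nodal analysis, taking node 2 as the 0 V reference.
Source V1 fixes V_0 = 15 V.
KCL at each unknown node (sum of currents leaving = 0; resistances in Ω):
  Node 1: (V_1 - 15)/500 + (V_1 - 0)/30 = 0
Collecting terms: 0.03533 × V_1 = 0.03  =>  V_1 = 0.8491 V
V_th = V_1 - V_2 = 0.8491 - 0 = 0.8491 V
Step 2 — R_th: zero the source — replace V1 by a short circuit (node 2 merges into node 0) — and find the resistance seen between A (node 1) and B (node 0).
Reduce the network between node 1 (A) and node 0 (B) by series/parallel combination:
  Rp1 = R1 ‖ R2 (parallel, both between nodes 0 and 1) = 1/(1/500 + 1/30) = 28.3 Ω
R_th = 28.3 Ω

Final answer: V_th = 0.8491 V, R_th = 28.3 Ω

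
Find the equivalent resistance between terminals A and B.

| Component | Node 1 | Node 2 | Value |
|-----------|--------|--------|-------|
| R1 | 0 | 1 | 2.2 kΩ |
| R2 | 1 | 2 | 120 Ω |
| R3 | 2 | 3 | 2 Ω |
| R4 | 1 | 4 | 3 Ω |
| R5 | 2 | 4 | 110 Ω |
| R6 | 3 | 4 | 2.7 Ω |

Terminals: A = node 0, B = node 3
The network is not a plain series/parallel combination. Inject a 1 A test current into terminal A (node 0) and return it from terminal B (node 3); then R_eq = V_A / (1 A).
Nodal analysis, taking node 3 as the 0 V reference.
Current source I_test pushes 1 A into node 0 and draws it out of node 3.
KCL at each unknown node (sum of currents leaving = 0; resistances in Ω):
  Node 0: (V_0 - V_1)/2200 - 1 = 0
  Node 1: (V_1 - V_0)/2200 + (V_1 - V_2)/120 + (V_1 - V_4)/3 = 0
  Node 2: (V_2 - V_1)/120 + (V_2 - 0)/2 + (V_2 - V_4)/110 = 0
  Node 4: (V_4 - V_1)/3 + (V_4 - V_2)/110 + (V_4 - 0)/2.7 = 0
Collecting terms (coefficients in siemens):
  0.0004545·V_0 - 0.0004545·V_1 = 1
  0.3421·V_1 - 0.0004545·V_0 - 0.008333·V_2 - 0.3333·V_4 = 0
  0.5174·V_2 - 0.008333·V_1 - 0.009091·V_4 = 0
  0.7128·V_4 - 0.3333·V_1 - 0.009091·V_2 = 0
Solving these 4 simultaneous equations (Gaussian elimination) gives:
  V_0 = 2205 V, V_1 = 5.391 V, V_2 = 0.1312 V, V_4 = 2.523 V
R_eq = V_0 / 1 A = 2205 Ω = 2.205 kΩ

Final answer: 2.205 kΩ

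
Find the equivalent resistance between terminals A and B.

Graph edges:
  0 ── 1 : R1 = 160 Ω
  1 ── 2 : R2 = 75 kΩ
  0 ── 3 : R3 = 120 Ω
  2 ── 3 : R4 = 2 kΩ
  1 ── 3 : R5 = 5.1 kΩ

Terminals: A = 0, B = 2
The network is not a plain series/parallel combination. Inject a 1 A test current into terminal A (node 0) and return it from terminal B (node 2); then R_eq = V_A / (1 A).
Nodal analysis, taking node 2 as the 0 V reference.
Current source I_test pushes 1 A into node 0 and draws it out of node 2.
KCL at each unknown node (sum of currents leaving = 0; resistances in Ω):
  Node 0: (V_0 - V_1)/160 + (V_0 - V_3)/120 - 1 = 0
  Node 1: (V_1 - V_0)/160 + (V_1 - 0)/75000 + (V_1 - V_3)/5100 = 0
  Node 3: (V_3 - V_0)/120 + (V_3 - V_1)/5100 + (V_3 - 0)/2000 = 0
Collecting terms (coefficients in siemens):
  0.01458·V_0 - 0.00625·V_1 - 0.008333·V_3 = 1
  0.006459·V_1 - 0.00625·V_0 - 0.0001961·V_3 = 0
  0.009029·V_3 - 0.008333·V_0 - 0.0001961·V_1 = 0
Solving these 3 simultaneous equations (Gaussian elimination) gives:
  V_0 = 2059 V, V_1 = 2052 V, V_3 = 1945 V
R_eq = V_0 / 1 A = 2059 Ω = 2.059 kΩ

Final answer: 2.059 kΩ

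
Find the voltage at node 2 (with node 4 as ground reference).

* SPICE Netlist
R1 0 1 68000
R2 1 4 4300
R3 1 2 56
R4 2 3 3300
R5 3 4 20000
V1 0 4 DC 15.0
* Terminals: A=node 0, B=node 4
Nodal analysis, taking node 4 as the 0 V reference.
Source V1 fixes V_0 = 15 V.
KCL at each unknown node (sum of currents leaving = 0; resistances in Ω):
  Node 1: (V_1 - 15)/68000 + (V_1 - 0)/4300 + (V_1 - V_2)/56 = 0
  Node 2: (V_2 - V_1)/56 + (V_2 - V_3)/3300 = 0
  Node 3: (V_3 - V_2)/3300 + (V_3 - 0)/20000 = 0
Collecting terms (coefficients in siemens):
  0.0181·V_1 - 0.01786·V_2 = 0.0002206
  0.01816·V_2 - 0.01786·V_1 - 0.000303·V_3 = 0
  0.000353·V_3 - 0.000303·V_2 = 0
Solving these 3 simultaneous equations (Gaussian elimination) gives:
  V_1 = 0.7604 V, V_2 = 0.7586 V, V_3 = 0.6512 V
The requested potential is V_2 = 0.7586 V.

Final answer: V_2 = 0.7586 V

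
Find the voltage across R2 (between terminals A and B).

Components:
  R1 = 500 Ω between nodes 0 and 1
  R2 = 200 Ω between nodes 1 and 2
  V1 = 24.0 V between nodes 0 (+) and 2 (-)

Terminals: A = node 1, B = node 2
R1 and R2 are in series across V1 (node 0 → node 1 → node 2), and the output A–B is taken across R2, so this is a voltage divider.
Series current: I = V1/(R1 + R2) = 24/(500 + 200) = 24/700 = 0.03429 A
V_R2 = I × R2 = V1 × R2/(R1 + R2) = 24 × 200/700 = 6.857 V

Final answer: 6.857 V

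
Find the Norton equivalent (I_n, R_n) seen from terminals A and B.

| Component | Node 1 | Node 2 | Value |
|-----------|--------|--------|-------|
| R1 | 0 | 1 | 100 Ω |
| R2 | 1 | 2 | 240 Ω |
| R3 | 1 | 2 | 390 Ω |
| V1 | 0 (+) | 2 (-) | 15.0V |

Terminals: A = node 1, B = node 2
Find the Thévenin equivalent first; then I_n = V_th/R_th and R_n = R_th.
Step 1 — V_th is the open-circuit voltage V_A - V_B (nothing connected across the terminals).
Nodal analysis, taking node 2 as the 0 V reference.
Source V1 fixes V_0 = 15 V.
KCL at each unknown node (sum of currents leaving = 0; resistances in Ω):
  Node 1: (V_1 - 15)/100 + (V_1 - 0)/240 + (V_1 - 0)/390 = 0
Collecting terms: 0.01673 × V_1 = 0.15  =>  V_1 = 8.966 V
V_th = V_1 - V_2 = 8.966 - 0 = 8.966 V
Step 2 — R_th: zero the source — replace V1 by a short circuit (node 2 merges into node 0) — and find the resistance seen between A (node 1) and B (node 0).
Reduce the network between node 1 (A) and node 0 (B) by series/parallel combination:
  Rp1 = R1 ‖ R2 ‖ R3 (parallel, all between nodes 0 and 1) = 1/(1/100 + 1/240 + 1/390) = 59.77 Ω
R_th = 59.77 Ω
I_n = V_th/R_th = 8.966/59.77 = 0.15 A, and R_n = R_th = 59.77 Ω

Final answer: I_n = 0.15 A, R_n = 59.77 Ω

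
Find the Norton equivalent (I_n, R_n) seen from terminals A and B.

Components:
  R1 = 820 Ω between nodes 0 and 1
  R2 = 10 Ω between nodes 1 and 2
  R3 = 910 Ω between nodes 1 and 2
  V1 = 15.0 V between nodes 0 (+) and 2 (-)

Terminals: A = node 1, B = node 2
Find the Thévenin equivalent first; then I_n = V_th/R_th and R_n = R_th.
Step 1 — V_th is the open-circuit voltage V_A - V_B (nothing connected across the terminals).
Nodal analysis, taking node 2 as the 0 V reference.
Source V1 fixes V_0 = 15 V.
KCL at each unknown node (sum of currents leaving = 0; resistances in Ω):
  Node 1: (V_1 - 15)/820 + (V_1 - 0)/10 + (V_1 - 0)/910 = 0
Collecting terms: 0.1023 × V_1 = 0.01829  =>  V_1 = 0.1788 V
V_th = V_1 - V_2 = 0.1788 - 0 = 0.1788 V
Step 2 — R_th: zero the source — replace V1 by a short circuit (node 2 merges into node 0) — and find the resistance seen between A (node 1) and B (node 0).
Reduce the network between node 1 (A) and node 0 (B) by series/parallel combination:
  Rp1 = R1 ‖ R2 ‖ R3 (parallel, all between nodes 0 and 1) = 1/(1/820 + 1/10 + 1/910) = 9.773 Ω
R_th = 9.773 Ω
I_n = V_th/R_th = 0.1788/9.773 = 0.01829 A, and R_n = R_th = 9.773 Ω

Final answer: I_n = 0.01829 A, R_n = 9.773 Ω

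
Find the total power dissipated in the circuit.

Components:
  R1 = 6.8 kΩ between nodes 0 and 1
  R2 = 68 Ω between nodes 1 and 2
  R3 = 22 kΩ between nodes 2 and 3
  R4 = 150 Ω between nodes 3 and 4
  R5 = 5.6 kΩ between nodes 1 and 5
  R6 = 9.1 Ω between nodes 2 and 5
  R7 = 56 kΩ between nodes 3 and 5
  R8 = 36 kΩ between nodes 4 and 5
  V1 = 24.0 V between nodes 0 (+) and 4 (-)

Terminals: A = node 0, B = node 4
Nodal analysis, taking node 4 as the 0 V reference.
Source V1 fixes V_0 = 24 V.
KCL at each unknown node (sum of currents leaving = 0; resistances in Ω):
  Node 1: (V_1 - 24)/6800 + (V_1 - V_2)/68 + (V_1 - V_5)/5600 = 0
  Node 2: (V_2 - V_1)/68 + (V_2 - V_3)/22000 + (V_2 - V_5)/9.1 = 0
  Node 3: (V_3 - V_2)/22000 + (V_3 - 0)/150 + (V_3 - V_5)/56000 = 0
  Node 5: (V_5 - V_1)/5600 + (V_5 - V_2)/9.1 + (V_5 - V_3)/56000 + (V_5 - 0)/36000 = 0
Collecting terms (coefficients in siemens):
  0.01503·V_1 - 0.01471·V_2 - 0.0001786·V_5 = 0.003529
  0.1246·V_2 - 0.01471·V_1 - 0.00004545·V_3 - 0.1099·V_5 = 0
  0.00673·V_3 - 0.00004545·V_2 - 0.00001786·V_5 = 0
  0.1101·V_5 - 0.0001786·V_1 - 0.1099·V_2 - 0.00001786·V_3 = 0
Solving these 4 simultaneous equations (Gaussian elimination) gives:
  V_1 = 14.89 V, V_2 = 14.8 V, V_3 = 0.1392 V, V_5 = 14.8 V
Power in each resistor, P = (ΔV)²/R:
  P_R1 = (24 - 14.89)²/6800 = 0.0122 W
  P_R2 = (14.89 - 14.8)²/68 = 0.0001189 W
  P_R3 = (14.8 - 0.1392)²/22000 = 0.009774 W
  P_R4 = (0.1392 - 0)²/150 = 0.0001293 W
  P_R5 = (14.89 - 14.8)²/5600 = 0.000001641 W
  P_R6 = (14.8 - 14.8)²/9.1 = 0.000003912 W
  P_R7 = (0.1392 - 14.8)²/56000 = 0.003837 W
  P_R8 = (0 - 14.8)²/36000 = 0.006082 W
P_total = P_R1 + P_R2 + P_R3 + P_R4 + P_R5 + P_R6 + P_R7 + P_R8 = 0.03214 W

Final answer: 0.03214 W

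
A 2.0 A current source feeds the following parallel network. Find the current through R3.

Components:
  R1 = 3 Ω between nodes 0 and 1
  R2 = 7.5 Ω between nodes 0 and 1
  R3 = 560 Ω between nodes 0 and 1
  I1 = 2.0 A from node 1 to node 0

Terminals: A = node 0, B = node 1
All resistors sit directly between nodes 0 and 1, so they are in parallel and share one voltage V; the full source current 2 A splits among them.
1/R_par = 1/3 + 1/7.5 + 1/560 = 0.4685 S  =>  R_par = 2.135 Ω
V = I × R_par = 2 × 2.135 = 4.269 V
I_R3 = V/R3 = 4.269/560 = 0.007624 A

Final answer: 0.007624 A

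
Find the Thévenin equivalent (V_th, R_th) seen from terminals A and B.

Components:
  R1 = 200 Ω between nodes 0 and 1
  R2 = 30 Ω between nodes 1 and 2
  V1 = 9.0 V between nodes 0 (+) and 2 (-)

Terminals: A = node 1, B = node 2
Step 1 — V_th is the open-circuit voltage V_A - V_B (nothing connected across the terminals).
Nodal analysis, taking node 2 as the 0 V reference.
Source V1 fixes V_0 = 9 V.
KCL at each unknown node (sum of currents leaving = 0; resistances in Ω):
  Node 1: (V_1 - 9)/200 + (V_1 - 0)/30 = 0
Collecting terms: 0.03833 × V_1 = 0.045  =>  V_1 = 1.174 V
V_th = V_1 - V_2 = 1.174 - 0 = 1.174 V
Step 2 — R_th: zero the source — replace V1 by a short circuit (node 2 merges into node 0) — and find the resistance seen between A (node 1) and B (node 0).
Reduce the network between node 1 (A) and node 0 (B) by series/parallel combination:
  Rp1 = R1 ‖ R2 (parallel, both between nodes 0 and 1) = 1/(1/200 + 1/30) = 26.09 Ω
R_th = 26.09 Ω

Final answer: V_th = 1.174 V, R_th = 26.09 Ω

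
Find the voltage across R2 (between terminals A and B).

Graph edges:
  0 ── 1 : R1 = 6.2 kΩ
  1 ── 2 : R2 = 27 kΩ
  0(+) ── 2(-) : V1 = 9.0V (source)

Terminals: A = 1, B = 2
R1 and R2 are in series across V1 (node 0 → node 1 → node 2), and the output A–B is taken across R2, so this is a voltage divider.
Series current: I = V1/(R1 + R2) = 9/(6200 + 27000) = 9/33200 = 0.0002711 A
V_R2 = I × R2 = V1 × R2/(R1 + R2) = 9 × 27000/33200 = 7.319 V

Final answer: 7.319 V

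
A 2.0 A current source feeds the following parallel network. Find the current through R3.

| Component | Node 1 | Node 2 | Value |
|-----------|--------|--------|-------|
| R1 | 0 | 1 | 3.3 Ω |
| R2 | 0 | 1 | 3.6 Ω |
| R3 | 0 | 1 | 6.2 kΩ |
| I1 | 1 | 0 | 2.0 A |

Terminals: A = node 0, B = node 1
All resistors sit directly between nodes 0 and 1, so they are in parallel and share one voltage V; the full source current 2 A splits among them.
1/R_par = 1/3.3 + 1/3.6 + 1/6200 = 0.581 S  =>  R_par = 1.721 Ω
V = I × R_par = 2 × 1.721 = 3.443 V
I_R3 = V/R3 = 3.443/6200 = 0.0005552 A

Final answer: 0.0005552 A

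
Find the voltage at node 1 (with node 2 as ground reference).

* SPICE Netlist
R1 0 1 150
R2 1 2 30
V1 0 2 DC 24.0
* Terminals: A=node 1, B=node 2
Nodal analysis, taking node 2 as the 0 V reference.
Source V1 fixes V_0 = 24 V.
KCL at each unknown node (sum of currents leaving = 0; resistances in Ω):
  Node 1: (V_1 - 24)/150 + (V_1 - 0)/30 = 0
Collecting terms: 0.04 × V_1 = 0.16  =>  V_1 = 4 V
The requested potential is V_1 = 4 V.

Final answer: V_1 = 4 V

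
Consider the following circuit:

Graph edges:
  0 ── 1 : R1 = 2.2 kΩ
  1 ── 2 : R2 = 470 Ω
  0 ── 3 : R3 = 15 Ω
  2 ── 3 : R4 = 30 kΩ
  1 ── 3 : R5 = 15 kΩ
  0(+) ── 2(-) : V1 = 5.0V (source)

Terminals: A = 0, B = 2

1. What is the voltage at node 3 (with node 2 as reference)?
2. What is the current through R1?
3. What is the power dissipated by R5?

Nodal analysis, taking node 2 as the 0 V reference.
Source V1 fixes V_0 = 5 V.
KCL at each unknown node (sum of currents leaving = 0; resistances in Ω):
  Node 1: (V_1 - 5)/2200 + (V_1 - 0)/470 + (V_1 - V_3)/15000 = 0
  Node 3: (V_3 - 5)/15 + (V_3 - 0)/30000 + (V_3 - V_1)/15000 = 0
Collecting terms (coefficients in siemens):
  0.002649·V_1 - 0.00006667·V_3 = 0.002273
  0.06677·V_3 - 0.00006667·V_1 = 0.3333
Determinant D = (0.002649)(0.06677) - (-0.00006667)(-0.00006667) = 0.0001769
V_1 = [(0.002273)(0.06677) - (-0.00006667)(0.3333)]/D = 0.9837 V
V_3 = [(0.002649)(0.3333) - (0.002273)(-0.00006667)]/D = 4.993 V
Part 1:
  Read off the nodal solution: V_3 = 4.993 V
Part 2:
  I_R1 = (V_0 - V_1)/R1 = (5 - 0.9837)/2200 = 0.001826 A
  Magnitude: I_R1 = 0.001826 A
Part 3:
  I_R5 = (V_1 - V_3)/R5 = (0.9837 - 4.993)/15000 = -0.0002673 A
  P_R5 = I_R5² × R5 = (-0.0002673)² × 15000 = 0.001072 W

Final answers:
1. V_3 = 4.993 V
2. I_R1 = 0.001826 A
3. P_R5 = 0.001072 W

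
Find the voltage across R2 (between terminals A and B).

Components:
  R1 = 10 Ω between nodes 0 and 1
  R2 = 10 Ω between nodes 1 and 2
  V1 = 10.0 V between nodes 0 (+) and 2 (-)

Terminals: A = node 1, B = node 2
R1 and R2 are in series across V1 (node 0 → node 1 → node 2), and the output A–B is taken across R2, so this is a voltage divider.
Series current: I = V1/(R1 + R2) = 10/(10 + 10) = 10/20 = 0.5 A
V_R2 = I × R2 = V1 × R2/(R1 + R2) = 10 × 10/20 = 5 V

Final answer: 5 V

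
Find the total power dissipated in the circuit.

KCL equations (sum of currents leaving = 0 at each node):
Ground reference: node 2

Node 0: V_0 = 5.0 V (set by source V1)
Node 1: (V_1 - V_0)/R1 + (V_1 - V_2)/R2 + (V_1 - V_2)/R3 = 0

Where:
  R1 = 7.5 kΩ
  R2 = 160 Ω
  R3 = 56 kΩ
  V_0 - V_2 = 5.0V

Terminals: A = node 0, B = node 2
Nodal analysis, taking node 2 as the 0 V reference.
Source V1 fixes V_0 = 5 V.
KCL at each unknown node (sum of currents leaving = 0; resistances in Ω):
  Node 1: (V_1 - 5)/7500 + (V_1 - 0)/160 + (V_1 - 0)/56000 = 0
Collecting terms: 0.006401 × V_1 = 0.0006667  =>  V_1 = 0.1041 V
Power in each resistor, P = (ΔV)²/R:
  P_R1 = (5 - 0.1041)²/7500 = 0.003196 W
  P_R2 = (0.1041 - 0)²/160 = 0.00006779 W
  P_R3 = (0.1041 - 0)²/56000 = 0.0000001937 W
P_total = P_R1 + P_R2 + P_R3 = 0.003264 W

Final answer: 0.003264 W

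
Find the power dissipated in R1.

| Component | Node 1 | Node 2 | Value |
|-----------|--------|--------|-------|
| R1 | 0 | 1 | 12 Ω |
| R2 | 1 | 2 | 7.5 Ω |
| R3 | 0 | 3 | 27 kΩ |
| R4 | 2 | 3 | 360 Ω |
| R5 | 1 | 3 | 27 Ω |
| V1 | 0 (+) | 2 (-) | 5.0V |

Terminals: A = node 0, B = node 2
Nodal analysis, taking node 2 as the 0 V reference.
Source V1 fixes V_0 = 5 V.
KCL at each unknown node (sum of currents leaving = 0; resistances in Ω):
  Node 1: (V_1 - 5)/12 + (V_1 - 0)/7.5 + (V_1 - V_3)/27 = 0
  Node 3: (V_3 - 5)/27000 + (V_3 - 0)/360 + (V_3 - V_1)/27 = 0
Collecting terms (coefficients in siemens):
  0.2537·V_1 - 0.03704·V_3 = 0.4167
  0.03985·V_3 - 0.03704·V_1 = 0.0001852
Determinant D = (0.2537)(0.03985) - (-0.03704)(-0.03704) = 0.008739
V_1 = [(0.4167)(0.03985) - (-0.03704)(0.0001852)]/D = 1.901 V
V_3 = [(0.2537)(0.0001852) - (0.4167)(-0.03704)]/D = 1.771 V
I_R1 = (V_0 - V_1)/R1 = (5 - 1.901)/12 = 0.2583 A
P_R1 = I_R1² × R1 = (0.2583)² × 12 = 0.8004 W

Final answer: 0.8004 W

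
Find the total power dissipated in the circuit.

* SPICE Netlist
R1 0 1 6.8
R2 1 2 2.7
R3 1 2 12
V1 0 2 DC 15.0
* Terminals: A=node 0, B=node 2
Nodal analysis, taking node 2 as the 0 V reference.
Source V1 fixes V_0 = 15 V.
KCL at each unknown node (sum of currents leaving = 0; resistances in Ω):
  Node 1: (V_1 - 15)/6.8 + (V_1 - 0)/2.7 + (V_1 - 0)/12 = 0
Collecting terms: 0.6008 × V_1 = 2.206  =>  V_1 = 3.672 V
Power in each resistor, P = (ΔV)²/R:
  P_R1 = (15 - 3.672)²/6.8 = 18.87 W
  P_R2 = (3.672 - 0)²/2.7 = 4.993 W
  P_R3 = (3.672 - 0)²/12 = 1.124 W
P_total = P_R1 + P_R2 + P_R3 = 24.99 W

Final answer: 24.99 W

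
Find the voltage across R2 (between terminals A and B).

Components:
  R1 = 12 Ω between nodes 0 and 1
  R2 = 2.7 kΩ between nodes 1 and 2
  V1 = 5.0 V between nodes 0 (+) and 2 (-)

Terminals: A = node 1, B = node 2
R1 and R2 are in series across V1 (node 0 → node 1 → node 2), and the output A–B is taken across R2, so this is a voltage divider.
Series current: I = V1/(R1 + R2) = 5/(12 + 2700) = 5/2712 = 0.001844 A
V_R2 = I × R2 = V1 × R2/(R1 + R2) = 5 × 2700/2712 = 4.978 V

Final answer: 4.978 V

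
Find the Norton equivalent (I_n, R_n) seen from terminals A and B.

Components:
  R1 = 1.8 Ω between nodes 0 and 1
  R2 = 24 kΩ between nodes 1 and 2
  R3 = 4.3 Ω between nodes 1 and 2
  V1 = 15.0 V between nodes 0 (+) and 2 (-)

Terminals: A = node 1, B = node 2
Find the Thévenin equivalent first; then I_n = V_th/R_th and R_n = R_th.
Step 1 — V_th is the open-circuit voltage V_A - V_B (nothing connected across the terminals).
Nodal analysis, taking node 2 as the 0 V reference.
Source V1 fixes V_0 = 15 V.
KCL at each unknown node (sum of currents leaving = 0; resistances in Ω):
  Node 1: (V_1 - 15)/1.8 + (V_1 - 0)/24000 + (V_1 - 0)/4.3 = 0
Collecting terms: 0.7882 × V_1 = 8.333  =>  V_1 = 10.57 V
V_th = V_1 - V_2 = 10.57 - 0 = 10.57 V
Step 2 — R_th: zero the source — replace V1 by a short circuit (node 2 merges into node 0) — and find the resistance seen between A (node 1) and B (node 0).
Reduce the network between node 1 (A) and node 0 (B) by series/parallel combination:
  Rp1 = R1 ‖ R2 ‖ R3 (parallel, all between nodes 0 and 1) = 1/(1/1.8 + 1/24000 + 1/4.3) = 1.269 Ω
R_th = 1.269 Ω
I_n = V_th/R_th = 10.57/1.269 = 8.333 A, and R_n = R_th = 1.269 Ω

Final answer: I_n = 8.333 A, R_n = 1.269 Ω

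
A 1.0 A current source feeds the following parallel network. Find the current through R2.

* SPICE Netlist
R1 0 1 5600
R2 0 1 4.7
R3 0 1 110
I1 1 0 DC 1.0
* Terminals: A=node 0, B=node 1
All resistors sit directly between nodes 0 and 1, so they are in parallel and share one voltage V; the full source current 1 A splits among them.
1/R_par = 1/5600 + 1/4.7 + 1/110 = 0.222 S  =>  R_par = 4.504 Ω
V = I × R_par = 1 × 4.504 = 4.504 V
I_R2 = V/R2 = 4.504/4.7 = 0.9583 A

Final answer: 0.9583 A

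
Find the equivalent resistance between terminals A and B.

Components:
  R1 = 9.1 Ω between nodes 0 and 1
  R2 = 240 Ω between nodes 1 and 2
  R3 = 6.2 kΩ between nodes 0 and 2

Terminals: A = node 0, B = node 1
Reduce the network between node 0 (A) and node 1 (B) by series/parallel combination:
  Rs1 = R3 + R2 (series, joined only at node 2) = 6200 + 240 = 6440 Ω
  Rp1 = R1 ‖ Rs1 (parallel, both between nodes 0 and 1) = 1/(1/9.1 + 1/6440) = 9.087 Ω
R_eq = 9.087 Ω

Final answer: 9.087 Ω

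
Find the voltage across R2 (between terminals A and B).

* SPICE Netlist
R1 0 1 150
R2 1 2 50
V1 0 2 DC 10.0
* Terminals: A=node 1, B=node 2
R1 and R2 are in series across V1 (node 0 → node 1 → node 2), and the output A–B is taken across R2, so this is a voltage divider.
Series current: I = V1/(R1 + R2) = 10/(150 + 50) = 10/200 = 0.05 A
V_R2 = I × R2 = V1 × R2/(R1 + R2) = 10 × 50/200 = 2.5 V

Final answer: 2.5 V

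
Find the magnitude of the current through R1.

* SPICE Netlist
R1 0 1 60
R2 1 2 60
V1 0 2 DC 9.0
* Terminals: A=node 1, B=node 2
Nodal analysis, taking node 2 as the 0 V reference.
Source V1 fixes V_0 = 9 V.
KCL at each unknown node (sum of currents leaving = 0; resistances in Ω):
  Node 1: (V_1 - 9)/60 + (V_1 - 0)/60 = 0
Collecting terms: 0.03333 × V_1 = 0.15  =>  V_1 = 4.5 V
I_R1 = (V_0 - V_1)/R1 = (9 - 4.5)/60 = 0.075 A
|I_R1| = 0.075 A

Final answer: |I_R1| = 0.075 A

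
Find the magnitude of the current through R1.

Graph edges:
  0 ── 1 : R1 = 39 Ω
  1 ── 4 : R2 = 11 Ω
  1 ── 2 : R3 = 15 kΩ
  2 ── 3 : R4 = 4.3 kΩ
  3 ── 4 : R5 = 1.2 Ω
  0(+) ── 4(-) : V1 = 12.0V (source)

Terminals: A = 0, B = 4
Nodal analysis, taking node 4 as the 0 V reference.
Source V1 fixes V_0 = 12 V.
KCL at each unknown node (sum of currents leaving = 0; resistances in Ω):
  Node 1: (V_1 - 12)/39 + (V_1 - 0)/11 + (V_1 - V_2)/15000 = 0
  Node 2: (V_2 - V_1)/15000 + (V_2 - V_3)/4300 = 0
  Node 3: (V_3 - V_2)/4300 + (V_3 - 0)/1.2 = 0
Collecting terms (coefficients in siemens):
  0.1166·V_1 - 0.00006667·V_2 = 0.3077
  0.0002992·V_2 - 0.00006667·V_1 - 0.0002326·V_3 = 0
  0.8336·V_3 - 0.0002326·V_2 = 0
Solving these 3 simultaneous equations (Gaussian elimination) gives:
  V_1 = 2.639 V, V_2 = 0.5881 V, V_3 = 0.0001641 V
I_R1 = (V_0 - V_1)/R1 = (12 - 2.639)/39 = 0.24 A
|I_R1| = 0.24 A

Final answer: |I_R1| = 0.24 A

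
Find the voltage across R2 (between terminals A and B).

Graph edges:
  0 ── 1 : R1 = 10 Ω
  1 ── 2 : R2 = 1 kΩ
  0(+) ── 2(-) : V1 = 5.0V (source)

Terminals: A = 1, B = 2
R1 and R2 are in series across V1 (node 0 → node 1 → node 2), and the output A–B is taken across R2, so this is a voltage divider.
Series current: I = V1/(R1 + R2) = 5/(10 + 1000) = 5/1010 = 0.00495 A
V_R2 = I × R2 = V1 × R2/(R1 + R2) = 5 × 1000/1010 = 4.95 V

Final answer: 4.95 V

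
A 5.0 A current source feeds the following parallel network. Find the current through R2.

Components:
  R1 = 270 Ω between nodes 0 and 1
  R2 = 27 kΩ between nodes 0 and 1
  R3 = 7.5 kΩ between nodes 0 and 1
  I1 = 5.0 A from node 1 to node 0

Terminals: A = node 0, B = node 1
All resistors sit directly between nodes 0 and 1, so they are in parallel and share one voltage V; the full source current 5 A splits among them.
1/R_par = 1/270 + 1/27000 + 1/7500 = 0.003874 S  =>  R_par = 258.1 Ω
V = I × R_par = 5 × 258.1 = 1291 V
I_R2 = V/R2 = 1291/27000 = 0.0478 A

Final answer: 0.0478 A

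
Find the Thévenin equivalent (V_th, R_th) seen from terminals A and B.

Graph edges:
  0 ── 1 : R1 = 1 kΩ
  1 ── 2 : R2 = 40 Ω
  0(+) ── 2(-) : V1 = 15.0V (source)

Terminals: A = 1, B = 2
Step 1 — V_th is the open-circuit voltage V_A - V_B (nothing connected across the terminals).
Nodal analysis, taking node 2 as the 0 V reference.
Source V1 fixes V_0 = 15 V.
KCL at each unknown node (sum of currents leaving = 0; resistances in Ω):
  Node 1: (V_1 - 15)/1000 + (V_1 - 0)/40 = 0
Collecting terms: 0.026 × V_1 = 0.015  =>  V_1 = 0.5769 V
V_th = V_1 - V_2 = 0.5769 - 0 = 0.5769 V
Step 2 — R_th: zero the source — replace V1 by a short circuit (node 2 merges into node 0) — and find the resistance seen between A (node 1) and B (node 0).
Reduce the network between node 1 (A) and node 0 (B) by series/parallel combination:
  Rp1 = R1 ‖ R2 (parallel, both between nodes 0 and 1) = 1/(1/1000 + 1/40) = 38.46 Ω
R_th = 38.46 Ω

Final answer: V_th = 0.5769 V, R_th = 38.46 Ω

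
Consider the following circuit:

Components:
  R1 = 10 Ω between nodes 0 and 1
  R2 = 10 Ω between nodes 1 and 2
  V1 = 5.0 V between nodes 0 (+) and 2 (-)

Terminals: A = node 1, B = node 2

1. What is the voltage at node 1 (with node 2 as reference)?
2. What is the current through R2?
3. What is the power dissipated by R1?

Nodal analysis, taking node 2 as the 0 V reference.
Source V1 fixes V_0 = 5 V.
KCL at each unknown node (sum of currents leaving = 0; resistances in Ω):
  Node 1: (V_1 - 5)/10 + (V_1 - 0)/10 = 0
Collecting terms: 0.2 × V_1 = 0.5  =>  V_1 = 2.5 V
Part 1:
  Read off the nodal solution: V_1 = 2.5 V
Part 2:
  I_R2 = (V_1 - V_2)/R2 = (2.5 - 0)/10 = 0.25 A
  Magnitude: I_R2 = 0.25 A
Part 3:
  I_R1 = (V_0 - V_1)/R1 = (5 - 2.5)/10 = 0.25 A
  P_R1 = I_R1² × R1 = (0.25)² × 10 = 0.625 W

Final answers:
1. V_1 = 2.5 V
2. I_R2 = 0.25 A
3. P_R1 = 0.625 W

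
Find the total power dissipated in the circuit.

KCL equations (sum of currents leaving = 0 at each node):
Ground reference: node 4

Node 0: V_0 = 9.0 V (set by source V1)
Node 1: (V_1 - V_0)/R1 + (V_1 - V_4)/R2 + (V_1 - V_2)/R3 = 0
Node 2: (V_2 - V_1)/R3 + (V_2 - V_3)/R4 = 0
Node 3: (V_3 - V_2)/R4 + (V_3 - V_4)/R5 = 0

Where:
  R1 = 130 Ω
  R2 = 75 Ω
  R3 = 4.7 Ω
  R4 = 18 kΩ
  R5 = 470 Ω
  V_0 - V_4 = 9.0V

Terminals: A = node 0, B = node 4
Nodal analysis, taking node 4 as the 0 V reference.
Source V1 fixes V_0 = 9 V.
KCL at each unknown node (sum of currents leaving = 0; resistances in Ω):
  Node 1: (V_1 - 9)/130 + (V_1 - 0)/75 + (V_1 - V_2)/4.7 = 0
  Node 2: (V_2 - V_1)/4.7 + (V_2 - V_3)/18000 = 0
  Node 3: (V_3 - V_2)/18000 + (V_3 - 0)/470 = 0
Collecting terms (coefficients in siemens):
  0.2338·V_1 - 0.2128·V_2 = 0.06923
  0.2128·V_2 - 0.2128·V_1 - 0.00005556·V_3 = 0
  0.002183·V_3 - 0.00005556·V_2 = 0
Solving these 3 simultaneous equations (Gaussian elimination) gives:
  V_1 = 3.284 V, V_2 = 3.283 V, V_3 = 0.08355 V
Power in each resistor, P = (ΔV)²/R:
  P_R1 = (9 - 3.284)²/130 = 0.2513 W
  P_R2 = (3.284 - 0)²/75 = 0.1438 W
  P_R3 = (3.284 - 3.283)²/4.7 = 0.0000001485 W
  P_R4 = (3.283 - 0.08355)²/18000 = 0.0005688 W
  P_R5 = (0.08355 - 0)²/470 = 0.00001485 W
P_total = P_R1 + P_R2 + P_R3 + P_R4 + P_R5 = 0.3957 W

Final answer: 0.3957 W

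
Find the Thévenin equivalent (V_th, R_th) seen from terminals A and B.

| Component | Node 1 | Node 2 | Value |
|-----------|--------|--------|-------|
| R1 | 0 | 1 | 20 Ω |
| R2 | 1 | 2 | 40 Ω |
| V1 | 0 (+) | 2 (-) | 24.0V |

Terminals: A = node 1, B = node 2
Step 1 — V_th is the open-circuit voltage V_A - V_B (nothing connected across the terminals).
Nodal analysis, taking node 2 as the 0 V reference.
Source V1 fixes V_0 = 24 V.
KCL at each unknown node (sum of currents leaving = 0; resistances in Ω):
  Node 1: (V_1 - 24)/20 + (V_1 - 0)/40 = 0
Collecting terms: 0.075 × V_1 = 1.2  =>  V_1 = 16 V
V_th = V_1 - V_2 = 16 - 0 = 16 V
Step 2 — R_th: zero the source — replace V1 by a short circuit (node 2 merges into node 0) — and find the resistance seen between A (node 1) and B (node 0).
Reduce the network between node 1 (A) and node 0 (B) by series/parallel combination:
  Rp1 = R1 ‖ R2 (parallel, both between nodes 0 and 1) = 1/(1/20 + 1/40) = 13.33 Ω
R_th = 13.33 Ω

Final answer: V_th = 16 V, R_th = 13.33 Ω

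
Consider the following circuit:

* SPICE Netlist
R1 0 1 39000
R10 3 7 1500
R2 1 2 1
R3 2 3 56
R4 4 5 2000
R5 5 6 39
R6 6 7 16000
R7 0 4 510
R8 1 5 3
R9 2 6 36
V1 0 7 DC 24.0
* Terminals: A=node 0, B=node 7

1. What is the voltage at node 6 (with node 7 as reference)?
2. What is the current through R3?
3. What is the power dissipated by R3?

Nodal analysis, taking node 7 as the 0 V reference.
Source V1 fixes V_0 = 24 V.
KCL at each unknown node (sum of currents leaving = 0; resistances in Ω):
  Node 1: (V_1 - 24)/39000 + (V_1 - V_2)/1 + (V_1 - V_5)/3 = 0
  Node 2: (V_2 - V_1)/1 + (V_2 - V_3)/56 + (V_2 - V_6)/36 = 0
  Node 3: (V_3 - V_2)/56 + (V_3 - 0)/1500 = 0
  Node 4: (V_4 - V_5)/2000 + (V_4 - 24)/510 = 0
  Node 5: (V_5 - V_4)/2000 + (V_5 - V_6)/39 + (V_5 - V_1)/3 = 0
  Node 6: (V_6 - V_5)/39 + (V_6 - 0)/16000 + (V_6 - V_2)/36 = 0
Collecting terms (coefficients in siemens):
  1.333·V_1 - 1·V_2 - 0.3333·V_5 = 0.0006154
  1.046·V_2 - 1·V_1 - 0.01786·V_3 - 0.02778·V_6 = 0
  0.01852·V_3 - 0.01786·V_2 = 0
  0.002461·V_4 - 0.0005·V_5 = 0.04706
  0.3595·V_5 - 0.3333·V_1 - 0.0005·V_4 - 0.02564·V_6 = 0
  0.05348·V_6 - 0.02778·V_2 - 0.02564·V_5 = 0
Solving these 6 simultaneous equations (Gaussian elimination) gives:
  V_1 = 9.01 V, V_2 = 9.005 V, V_3 = 8.681 V, V_4 = 20.96 V
  V_5 = 9.027 V, V_6 = 9.005 V
Part 1:
  Read off the nodal solution: V_6 = 9.005 V
Part 2:
  I_R3 = (V_2 - V_3)/R3 = (9.005 - 8.681)/56 = 0.005787 A
  Magnitude: I_R3 = 0.005787 A
Part 3:
  I_R3 = (V_2 - V_3)/R3 = (9.005 - 8.681)/56 = 0.005787 A
  P_R3 = I_R3² × R3 = (0.005787)² × 56 = 0.001875 W

Final answers:
1. V_6 = 9.005 V
2. I_R3 = 0.005787 A
3. P_R3 = 0.001875 W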